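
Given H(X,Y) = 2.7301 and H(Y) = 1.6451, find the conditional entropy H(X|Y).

Chain rule: H(X,Y) = H(X|Y) + H(Y)
H(X|Y) = H(X,Y) - H(Y) = 2.7301 - 1.6451 = 1.085 bits


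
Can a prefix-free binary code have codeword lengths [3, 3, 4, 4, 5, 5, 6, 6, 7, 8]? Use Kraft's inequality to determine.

Kraft inequality: Σ 2^(-l_i) ≤ 1 for prefix-free code
Calculating: 2^(-3) + 2^(-3) + 2^(-4) + 2^(-4) + 2^(-5) + 2^(-5) + 2^(-6) + 2^(-6) + 2^(-7) + 2^(-8)
= 0.125 + 0.125 + 0.0625 + 0.0625 + 0.03125 + 0.03125 + 0.015625 + 0.015625 + 0.0078125 + 0.00390625
= 0.4805
Since 0.4805 ≤ 1, prefix-free code exists


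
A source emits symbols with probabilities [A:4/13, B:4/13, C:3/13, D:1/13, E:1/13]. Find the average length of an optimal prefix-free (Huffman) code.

Huffman tree construction:
Combine smallest probabilities repeatedly
Resulting codes:
  A: 10 (length 2)
  B: 11 (length 2)
  C: 01 (length 2)
  D: 000 (length 3)
  E: 001 (length 3)
Average length = Σ p(s) × length(s) = 2.1538 bits


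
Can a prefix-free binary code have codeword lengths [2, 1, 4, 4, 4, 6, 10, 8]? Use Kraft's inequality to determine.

Kraft inequality: Σ 2^(-l_i) ≤ 1 for prefix-free code
Calculating: 2^(-2) + 2^(-1) + 2^(-4) + 2^(-4) + 2^(-4) + 2^(-6) + 2^(-10) + 2^(-8)
= 0.25 + 0.5 + 0.0625 + 0.0625 + 0.0625 + 0.015625 + 0.0009765625 + 0.00390625
= 0.9580
Since 0.9580 ≤ 1, prefix-free code exists


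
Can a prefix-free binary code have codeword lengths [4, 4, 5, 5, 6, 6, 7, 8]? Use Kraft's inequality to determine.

Kraft inequality: Σ 2^(-l_i) ≤ 1 for prefix-free code
Calculating: 2^(-4) + 2^(-4) + 2^(-5) + 2^(-5) + 2^(-6) + 2^(-6) + 2^(-7) + 2^(-8)
= 0.0625 + 0.0625 + 0.03125 + 0.03125 + 0.015625 + 0.015625 + 0.0078125 + 0.00390625
= 0.2305
Since 0.2305 ≤ 1, prefix-free code exists


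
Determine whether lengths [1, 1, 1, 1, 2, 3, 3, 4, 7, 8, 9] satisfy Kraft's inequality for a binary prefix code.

Kraft inequality: Σ 2^(-l_i) ≤ 1 for prefix-free code
Calculating: 2^(-1) + 2^(-1) + 2^(-1) + 2^(-1) + 2^(-2) + 2^(-3) + 2^(-3) + 2^(-4) + 2^(-7) + 2^(-8) + 2^(-9)
= 0.5 + 0.5 + 0.5 + 0.5 + 0.25 + 0.125 + 0.125 + 0.0625 + 0.0078125 + 0.00390625 + 0.001953125
= 2.5762
Since 2.5762 > 1, prefix-free code does not exist


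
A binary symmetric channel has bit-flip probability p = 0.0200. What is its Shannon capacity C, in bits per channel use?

For BSC with error probability p:
C = 1 - H(p) where H(p) is binary entropy
H(0.0200) = -0.0200 × log₂(0.0200) - 0.9800 × log₂(0.9800)
H(p) = 0.1414
C = 1 - 0.1414 = 0.8586 bits/use


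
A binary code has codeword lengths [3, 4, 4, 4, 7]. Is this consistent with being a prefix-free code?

Kraft inequality: Σ 2^(-l_i) ≤ 1 for prefix-free code
Calculating: 2^(-3) + 2^(-4) + 2^(-4) + 2^(-4) + 2^(-7)
= 0.125 + 0.0625 + 0.0625 + 0.0625 + 0.0078125
= 0.3203
Since 0.3203 ≤ 1, prefix-free code exists


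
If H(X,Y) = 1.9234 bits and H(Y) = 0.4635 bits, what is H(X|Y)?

Chain rule: H(X,Y) = H(X|Y) + H(Y)
H(X|Y) = H(X,Y) - H(Y) = 1.9234 - 0.4635 = 1.4599 bits


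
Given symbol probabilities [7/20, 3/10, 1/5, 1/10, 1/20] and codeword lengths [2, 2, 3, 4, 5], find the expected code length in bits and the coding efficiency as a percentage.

Average length L = Σ p_i × l_i = 2.5500 bits
Entropy H = 2.0639 bits
Efficiency η = H/L × 100% = 80.94%


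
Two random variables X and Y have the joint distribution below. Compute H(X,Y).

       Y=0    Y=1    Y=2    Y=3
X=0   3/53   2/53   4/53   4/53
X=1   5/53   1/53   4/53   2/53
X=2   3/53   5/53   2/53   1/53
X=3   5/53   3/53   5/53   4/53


H(X,Y) = -Σ p(x,y) log₂ p(x,y)
  p(0,0)=3/53: -0.0566 × log₂(0.0566) = 0.2345
  p(0,1)=2/53: -0.0377 × log₂(0.0377) = 0.1784
  p(0,2)=4/53: -0.0755 × log₂(0.0755) = 0.2814
  p(0,3)=4/53: -0.0755 × log₂(0.0755) = 0.2814
  p(1,0)=5/53: -0.0943 × log₂(0.0943) = 0.3213
  p(1,1)=1/53: -0.0189 × log₂(0.0189) = 0.1081
  p(1,2)=4/53: -0.0755 × log₂(0.0755) = 0.2814
  p(1,3)=2/53: -0.0377 × log₂(0.0377) = 0.1784
  p(2,0)=3/53: -0.0566 × log₂(0.0566) = 0.2345
  p(2,1)=5/53: -0.0943 × log₂(0.0943) = 0.3213
  p(2,2)=2/53: -0.0377 × log₂(0.0377) = 0.1784
  p(2,3)=1/53: -0.0189 × log₂(0.0189) = 0.1081
  p(3,0)=5/53: -0.0943 × log₂(0.0943) = 0.3213
  p(3,1)=3/53: -0.0566 × log₂(0.0566) = 0.2345
  p(3,2)=5/53: -0.0943 × log₂(0.0943) = 0.3213
  p(3,3)=4/53: -0.0755 × log₂(0.0755) = 0.2814
H(X,Y) = 3.8656 bits


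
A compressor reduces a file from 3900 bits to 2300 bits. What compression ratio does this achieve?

Compression ratio = Original / Compressed
= 3900 / 2300 = 1.70:1


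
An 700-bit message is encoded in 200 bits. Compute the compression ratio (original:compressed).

Compression ratio = Original / Compressed
= 700 / 200 = 3.50:1


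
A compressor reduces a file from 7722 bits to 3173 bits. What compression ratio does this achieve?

Compression ratio = Original / Compressed
= 7722 / 3173 = 2.43:1


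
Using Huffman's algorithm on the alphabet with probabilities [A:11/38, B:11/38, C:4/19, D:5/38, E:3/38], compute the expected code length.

Huffman tree construction:
Combine smallest probabilities repeatedly
Resulting codes:
  A: 10 (length 2)
  B: 11 (length 2)
  C: 00 (length 2)
  D: 011 (length 3)
  E: 010 (length 3)
Average length = Σ p(s) × length(s) = 2.2105 bits


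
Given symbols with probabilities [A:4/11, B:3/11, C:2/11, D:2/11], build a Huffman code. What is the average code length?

Huffman tree construction:
Combine smallest probabilities repeatedly
Resulting codes:
  A: 11 (length 2)
  B: 10 (length 2)
  C: 00 (length 2)
  D: 01 (length 2)
Average length = Σ p(s) × length(s) = 2.0000 bits


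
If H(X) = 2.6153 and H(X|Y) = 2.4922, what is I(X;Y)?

I(X;Y) = H(X) - H(X|Y)
I(X;Y) = 2.6153 - 2.4922 = 0.1231 bits


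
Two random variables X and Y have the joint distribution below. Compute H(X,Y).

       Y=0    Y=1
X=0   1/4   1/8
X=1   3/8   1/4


H(X,Y) = -Σ p(x,y) log₂ p(x,y)
  p(0,0)=1/4: -0.2500 × log₂(0.2500) = 0.5000
  p(0,1)=1/8: -0.1250 × log₂(0.1250) = 0.3750
  p(1,0)=3/8: -0.3750 × log₂(0.3750) = 0.5306
  p(1,1)=1/4: -0.2500 × log₂(0.2500) = 0.5000
H(X,Y) = 1.9056 bits


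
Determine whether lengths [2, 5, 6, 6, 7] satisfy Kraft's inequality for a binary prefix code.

Kraft inequality: Σ 2^(-l_i) ≤ 1 for prefix-free code
Calculating: 2^(-2) + 2^(-5) + 2^(-6) + 2^(-6) + 2^(-7)
= 0.25 + 0.03125 + 0.015625 + 0.015625 + 0.0078125
= 0.3203
Since 0.3203 ≤ 1, prefix-free code exists


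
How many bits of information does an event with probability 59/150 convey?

Information content I(x) = -log₂(p(x))
I = -log₂(59/150) = -log₂(0.3933)
I = 1.3462 bits


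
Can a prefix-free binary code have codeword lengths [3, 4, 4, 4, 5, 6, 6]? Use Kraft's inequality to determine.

Kraft inequality: Σ 2^(-l_i) ≤ 1 for prefix-free code
Calculating: 2^(-3) + 2^(-4) + 2^(-4) + 2^(-4) + 2^(-5) + 2^(-6) + 2^(-6)
= 0.125 + 0.0625 + 0.0625 + 0.0625 + 0.03125 + 0.015625 + 0.015625
= 0.3750
Since 0.3750 ≤ 1, prefix-free code exists


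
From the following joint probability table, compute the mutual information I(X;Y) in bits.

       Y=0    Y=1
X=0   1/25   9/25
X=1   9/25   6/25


H(X) = 0.9710, H(Y) = 0.9710, H(X,Y) = 1.7411
I(X;Y) = H(X) + H(Y) - H(X,Y) = 0.2008 bits


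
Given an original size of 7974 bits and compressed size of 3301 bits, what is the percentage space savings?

Space savings = (1 - Compressed/Original) × 100%
= (1 - 3301/7974) × 100%
= 58.60%


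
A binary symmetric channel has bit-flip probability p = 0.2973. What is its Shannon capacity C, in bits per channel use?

For BSC with error probability p:
C = 1 - H(p) where H(p) is binary entropy
H(0.2973) = -0.2973 × log₂(0.2973) - 0.7027 × log₂(0.7027)
H(p) = 0.8780
C = 1 - 0.8780 = 0.1220 bits/use


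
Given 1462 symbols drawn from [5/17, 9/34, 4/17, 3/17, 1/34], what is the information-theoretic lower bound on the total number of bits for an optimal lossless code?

Entropy H = 2.1093 bits/symbol
Minimum bits = H × n = 2.1093 × 1462
= 3083.76 bits


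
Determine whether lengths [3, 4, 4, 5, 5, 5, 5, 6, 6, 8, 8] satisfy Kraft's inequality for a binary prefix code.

Kraft inequality: Σ 2^(-l_i) ≤ 1 for prefix-free code
Calculating: 2^(-3) + 2^(-4) + 2^(-4) + 2^(-5) + 2^(-5) + 2^(-5) + 2^(-5) + 2^(-6) + 2^(-6) + 2^(-8) + 2^(-8)
= 0.125 + 0.0625 + 0.0625 + 0.03125 + 0.03125 + 0.03125 + 0.03125 + 0.015625 + 0.015625 + 0.00390625 + 0.00390625
= 0.4141
Since 0.4141 ≤ 1, prefix-free code exists


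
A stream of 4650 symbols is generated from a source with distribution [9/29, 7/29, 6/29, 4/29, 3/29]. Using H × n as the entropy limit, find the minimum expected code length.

Entropy H = 2.2219 bits/symbol
Minimum bits = H × n = 2.2219 × 4650
= 10331.98 bits


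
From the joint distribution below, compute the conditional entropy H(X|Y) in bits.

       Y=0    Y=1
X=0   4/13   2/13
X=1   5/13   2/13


H(X|Y) = Σ_y p(y) H(X|Y=y)
  p(Y=0) = 9/13, H(X|Y=0) = 0.9911
  p(Y=1) = 4/13, H(X|Y=1) = 1.0000
H(X|Y) = 0.6923×0.9911 + 0.3077×1.0000 = 0.9938 bits


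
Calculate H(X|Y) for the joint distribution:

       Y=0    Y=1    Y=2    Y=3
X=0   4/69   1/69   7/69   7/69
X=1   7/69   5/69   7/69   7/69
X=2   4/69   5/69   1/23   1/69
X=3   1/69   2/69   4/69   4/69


H(X|Y) = Σ_y p(y) H(X|Y=y)
  p(Y=0) = 16/69, H(X|Y=0) = 1.7718
  p(Y=1) = 13/69, H(X|Y=1) = 1.7605
  p(Y=2) = 7/23, H(X|Y=2) = 1.9134
  p(Y=3) = 19/69, H(X|Y=3) = 1.7583
H(X|Y) = 0.2319×1.7718 + 0.1884×1.7605 + 0.3043×1.9134 + 0.2754×1.7583 = 1.8090 bits


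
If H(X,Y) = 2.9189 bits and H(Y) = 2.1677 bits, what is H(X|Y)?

Chain rule: H(X,Y) = H(X|Y) + H(Y)
H(X|Y) = H(X,Y) - H(Y) = 2.9189 - 2.1677 = 0.7512 bits


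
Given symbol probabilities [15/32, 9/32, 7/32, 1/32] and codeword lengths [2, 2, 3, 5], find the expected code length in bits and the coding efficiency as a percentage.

Average length L = Σ p_i × l_i = 2.3125 bits
Entropy H = 1.6630 bits
Efficiency η = H/L × 100% = 71.91%


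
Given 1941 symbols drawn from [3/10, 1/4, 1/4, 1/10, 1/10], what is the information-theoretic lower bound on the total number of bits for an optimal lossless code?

Entropy H = 2.1855 bits/symbol
Minimum bits = H × n = 2.1855 × 1941
= 4242.01 bits


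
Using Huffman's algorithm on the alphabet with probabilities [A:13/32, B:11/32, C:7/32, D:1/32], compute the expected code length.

Huffman tree construction:
Combine smallest probabilities repeatedly
Resulting codes:
  A: 0 (length 1)
  B: 11 (length 2)
  C: 101 (length 3)
  D: 100 (length 3)
Average length = Σ p(s) × length(s) = 1.8438 bits


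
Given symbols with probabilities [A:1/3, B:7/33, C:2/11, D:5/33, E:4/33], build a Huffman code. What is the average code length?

Huffman tree construction:
Combine smallest probabilities repeatedly
Resulting codes:
  A: 11 (length 2)
  B: 01 (length 2)
  C: 00 (length 2)
  D: 101 (length 3)
  E: 100 (length 3)
Average length = Σ p(s) × length(s) = 2.2727 bits


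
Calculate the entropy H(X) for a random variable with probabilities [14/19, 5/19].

H(X) = -Σ p(x) log₂ p(x)
  -14/19 × log₂(14/19) = 0.3246
  -5/19 × log₂(5/19) = 0.5068
H(X) = 0.8315 bits


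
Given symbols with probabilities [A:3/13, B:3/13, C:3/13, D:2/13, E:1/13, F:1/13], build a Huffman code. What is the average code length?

Huffman tree construction:
Combine smallest probabilities repeatedly
Resulting codes:
  A: 00 (length 2)
  B: 01 (length 2)
  C: 10 (length 2)
  D: 110 (length 3)
  E: 1110 (length 4)
  F: 1111 (length 4)
Average length = Σ p(s) × length(s) = 2.4615 bits


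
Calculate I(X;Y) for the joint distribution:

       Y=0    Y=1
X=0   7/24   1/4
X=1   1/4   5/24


H(X) = 0.9950, H(Y) = 0.9950, H(X,Y) = 1.9899
I(X;Y) = H(X) + H(Y) - H(X,Y) = 0.0000 bits


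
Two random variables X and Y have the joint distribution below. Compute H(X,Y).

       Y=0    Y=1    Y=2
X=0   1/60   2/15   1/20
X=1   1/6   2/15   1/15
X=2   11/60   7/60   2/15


H(X,Y) = -Σ p(x,y) log₂ p(x,y)
  p(0,0)=1/60: -0.0167 × log₂(0.0167) = 0.0984
  p(0,1)=2/15: -0.1333 × log₂(0.1333) = 0.3876
  p(0,2)=1/20: -0.0500 × log₂(0.0500) = 0.2161
  p(1,0)=1/6: -0.1667 × log₂(0.1667) = 0.4308
  p(1,1)=2/15: -0.1333 × log₂(0.1333) = 0.3876
  p(1,2)=1/15: -0.0667 × log₂(0.0667) = 0.2605
  p(2,0)=11/60: -0.1833 × log₂(0.1833) = 0.4487
  p(2,1)=7/60: -0.1167 × log₂(0.1167) = 0.3616
  p(2,2)=2/15: -0.1333 × log₂(0.1333) = 0.3876
H(X,Y) = 2.9789 bits


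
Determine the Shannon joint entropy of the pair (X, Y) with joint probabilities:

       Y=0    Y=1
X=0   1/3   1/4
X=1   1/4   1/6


H(X,Y) = -Σ p(x,y) log₂ p(x,y)
  p(0,0)=1/3: -0.3333 × log₂(0.3333) = 0.5283
  p(0,1)=1/4: -0.2500 × log₂(0.2500) = 0.5000
  p(1,0)=1/4: -0.2500 × log₂(0.2500) = 0.5000
  p(1,1)=1/6: -0.1667 × log₂(0.1667) = 0.4308
H(X,Y) = 1.9591 bits


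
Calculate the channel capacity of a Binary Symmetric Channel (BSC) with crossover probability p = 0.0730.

For BSC with error probability p:
C = 1 - H(p) where H(p) is binary entropy
H(0.0730) = -0.0730 × log₂(0.0730) - 0.9270 × log₂(0.9270)
H(p) = 0.3770
C = 1 - 0.3770 = 0.6230 bits/use


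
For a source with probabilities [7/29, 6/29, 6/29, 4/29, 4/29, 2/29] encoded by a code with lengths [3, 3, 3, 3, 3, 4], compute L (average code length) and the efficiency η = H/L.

Average length L = Σ p_i × l_i = 3.0690 bits
Entropy H = 2.4900 bits
Efficiency η = H/L × 100% = 81.14%


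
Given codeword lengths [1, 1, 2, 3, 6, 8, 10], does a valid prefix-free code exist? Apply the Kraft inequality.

Kraft inequality: Σ 2^(-l_i) ≤ 1 for prefix-free code
Calculating: 2^(-1) + 2^(-1) + 2^(-2) + 2^(-3) + 2^(-6) + 2^(-8) + 2^(-10)
= 0.5 + 0.5 + 0.25 + 0.125 + 0.015625 + 0.00390625 + 0.0009765625
= 1.3955
Since 1.3955 > 1, prefix-free code does not exist


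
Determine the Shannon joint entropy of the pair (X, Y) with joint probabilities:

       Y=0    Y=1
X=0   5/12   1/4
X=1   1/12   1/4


H(X,Y) = -Σ p(x,y) log₂ p(x,y)
  p(0,0)=5/12: -0.4167 × log₂(0.4167) = 0.5263
  p(0,1)=1/4: -0.2500 × log₂(0.2500) = 0.5000
  p(1,0)=1/12: -0.0833 × log₂(0.0833) = 0.2987
  p(1,1)=1/4: -0.2500 × log₂(0.2500) = 0.5000
H(X,Y) = 1.8250 bits


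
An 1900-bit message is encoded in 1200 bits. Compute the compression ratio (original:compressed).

Compression ratio = Original / Compressed
= 1900 / 1200 = 1.58:1


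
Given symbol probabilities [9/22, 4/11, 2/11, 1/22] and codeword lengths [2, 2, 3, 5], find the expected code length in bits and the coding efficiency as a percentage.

Average length L = Σ p_i × l_i = 2.3182 bits
Entropy H = 1.7081 bits
Efficiency η = H/L × 100% = 73.68%


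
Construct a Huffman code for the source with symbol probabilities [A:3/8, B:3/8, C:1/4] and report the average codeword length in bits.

Huffman tree construction:
Combine smallest probabilities repeatedly
Resulting codes:
  A: 11 (length 2)
  B: 0 (length 1)
  C: 10 (length 2)
Average length = Σ p(s) × length(s) = 1.6250 bits


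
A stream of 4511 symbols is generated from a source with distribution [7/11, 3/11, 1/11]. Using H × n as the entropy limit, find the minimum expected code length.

Entropy H = 1.2407 bits/symbol
Minimum bits = H × n = 1.2407 × 4511
= 5596.66 bits


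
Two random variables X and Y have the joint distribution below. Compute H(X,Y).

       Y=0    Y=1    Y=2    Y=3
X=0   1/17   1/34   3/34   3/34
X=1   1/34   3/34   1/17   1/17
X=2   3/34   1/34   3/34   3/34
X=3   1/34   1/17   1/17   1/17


H(X,Y) = -Σ p(x,y) log₂ p(x,y)
  p(0,0)=1/17: -0.0588 × log₂(0.0588) = 0.2404
  p(0,1)=1/34: -0.0294 × log₂(0.0294) = 0.1496
  p(0,2)=3/34: -0.0882 × log₂(0.0882) = 0.3090
  p(0,3)=3/34: -0.0882 × log₂(0.0882) = 0.3090
  p(1,0)=1/34: -0.0294 × log₂(0.0294) = 0.1496
  p(1,1)=3/34: -0.0882 × log₂(0.0882) = 0.3090
  p(1,2)=1/17: -0.0588 × log₂(0.0588) = 0.2404
  p(1,3)=1/17: -0.0588 × log₂(0.0588) = 0.2404
  p(2,0)=3/34: -0.0882 × log₂(0.0882) = 0.3090
  p(2,1)=1/34: -0.0294 × log₂(0.0294) = 0.1496
  p(2,2)=3/34: -0.0882 × log₂(0.0882) = 0.3090
  p(2,3)=3/34: -0.0882 × log₂(0.0882) = 0.3090
  p(3,0)=1/34: -0.0294 × log₂(0.0294) = 0.1496
  p(3,1)=1/17: -0.0588 × log₂(0.0588) = 0.2404
  p(3,2)=1/17: -0.0588 × log₂(0.0588) = 0.2404
  p(3,3)=1/17: -0.0588 × log₂(0.0588) = 0.2404
H(X,Y) = 3.8954 bits


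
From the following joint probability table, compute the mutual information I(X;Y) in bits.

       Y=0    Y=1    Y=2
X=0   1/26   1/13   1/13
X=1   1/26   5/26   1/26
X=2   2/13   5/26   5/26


H(X) = 1.4480, H(Y) = 1.5262, H(X,Y) = 2.8993
I(X;Y) = H(X) + H(Y) - H(X,Y) = 0.0749 bits


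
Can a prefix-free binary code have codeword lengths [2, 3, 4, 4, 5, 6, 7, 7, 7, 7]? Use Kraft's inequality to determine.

Kraft inequality: Σ 2^(-l_i) ≤ 1 for prefix-free code
Calculating: 2^(-2) + 2^(-3) + 2^(-4) + 2^(-4) + 2^(-5) + 2^(-6) + 2^(-7) + 2^(-7) + 2^(-7) + 2^(-7)
= 0.25 + 0.125 + 0.0625 + 0.0625 + 0.03125 + 0.015625 + 0.0078125 + 0.0078125 + 0.0078125 + 0.0078125
= 0.5781
Since 0.5781 ≤ 1, prefix-free code exists


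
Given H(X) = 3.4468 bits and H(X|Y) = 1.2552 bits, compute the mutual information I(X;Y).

I(X;Y) = H(X) - H(X|Y)
I(X;Y) = 3.4468 - 1.2552 = 2.1916 bits


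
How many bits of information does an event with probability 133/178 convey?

Information content I(x) = -log₂(p(x))
I = -log₂(133/178) = -log₂(0.7472)
I = 0.4205 bits


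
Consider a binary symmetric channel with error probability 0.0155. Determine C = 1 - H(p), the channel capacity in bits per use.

For BSC with error probability p:
C = 1 - H(p) where H(p) is binary entropy
H(0.0155) = -0.0155 × log₂(0.0155) - 0.9845 × log₂(0.9845)
H(p) = 0.1154
C = 1 - 0.1154 = 0.8846 bits/use


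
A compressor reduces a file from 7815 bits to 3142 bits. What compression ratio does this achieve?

Compression ratio = Original / Compressed
= 7815 / 3142 = 2.49:1


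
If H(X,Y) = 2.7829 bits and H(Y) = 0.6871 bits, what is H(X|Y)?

Chain rule: H(X,Y) = H(X|Y) + H(Y)
H(X|Y) = H(X,Y) - H(Y) = 2.7829 - 0.6871 = 2.0958 bits


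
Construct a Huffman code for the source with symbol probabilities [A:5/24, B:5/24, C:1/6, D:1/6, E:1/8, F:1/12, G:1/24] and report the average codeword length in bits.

Huffman tree construction:
Combine smallest probabilities repeatedly
Resulting codes:
  A: 00 (length 2)
  B: 01 (length 2)
  C: 110 (length 3)
  D: 111 (length 3)
  E: 100 (length 3)
  F: 1011 (length 4)
  G: 1010 (length 4)
Average length = Σ p(s) × length(s) = 2.7083 bits


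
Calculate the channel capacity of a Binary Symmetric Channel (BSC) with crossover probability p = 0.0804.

For BSC with error probability p:
C = 1 - H(p) where H(p) is binary entropy
H(0.0804) = -0.0804 × log₂(0.0804) - 0.9196 × log₂(0.9196)
H(p) = 0.4036
C = 1 - 0.4036 = 0.5964 bits/use


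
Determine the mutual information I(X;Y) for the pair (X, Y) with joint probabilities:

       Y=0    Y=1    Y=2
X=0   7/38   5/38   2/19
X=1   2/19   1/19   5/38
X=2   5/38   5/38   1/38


H(X) = 1.5609, H(Y) = 1.5574, H(X,Y) = 3.0350
I(X;Y) = H(X) + H(Y) - H(X,Y) = 0.0833 bits


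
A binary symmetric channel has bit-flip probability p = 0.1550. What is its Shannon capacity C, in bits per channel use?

For BSC with error probability p:
C = 1 - H(p) where H(p) is binary entropy
H(0.1550) = -0.1550 × log₂(0.1550) - 0.8450 × log₂(0.8450)
H(p) = 0.6222
C = 1 - 0.6222 = 0.3778 bits/use


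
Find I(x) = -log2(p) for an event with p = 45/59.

Information content I(x) = -log₂(p(x))
I = -log₂(45/59) = -log₂(0.7627)
I = 0.3908 bits


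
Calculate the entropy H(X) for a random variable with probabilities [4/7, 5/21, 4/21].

H(X) = -Σ p(x) log₂ p(x)
  -4/7 × log₂(4/7) = 0.4613
  -5/21 × log₂(5/21) = 0.4929
  -4/21 × log₂(4/21) = 0.4557
H(X) = 1.4100 bits


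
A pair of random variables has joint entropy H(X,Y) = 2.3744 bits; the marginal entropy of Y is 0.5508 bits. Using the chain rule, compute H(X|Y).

Chain rule: H(X,Y) = H(X|Y) + H(Y)
H(X|Y) = H(X,Y) - H(Y) = 2.3744 - 0.5508 = 1.8236 bits


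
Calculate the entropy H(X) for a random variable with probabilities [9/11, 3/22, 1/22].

H(X) = -Σ p(x) log₂ p(x)
  -9/11 × log₂(9/11) = 0.2369
  -3/22 × log₂(3/22) = 0.3920
  -1/22 × log₂(1/22) = 0.2027
H(X) = 0.8315 bits


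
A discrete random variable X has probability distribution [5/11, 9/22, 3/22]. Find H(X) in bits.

H(X) = -Σ p(x) log₂ p(x)
  -5/11 × log₂(5/11) = 0.5170
  -9/22 × log₂(9/22) = 0.5275
  -3/22 × log₂(3/22) = 0.3920
H(X) = 1.4365 bits


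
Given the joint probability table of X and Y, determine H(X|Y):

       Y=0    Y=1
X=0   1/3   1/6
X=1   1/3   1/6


H(X|Y) = Σ_y p(y) H(X|Y=y)
  p(Y=0) = 2/3, H(X|Y=0) = 1.0000
  p(Y=1) = 1/3, H(X|Y=1) = 1.0000
H(X|Y) = 0.6667×1.0000 + 0.3333×1.0000 = 1.0000 bits


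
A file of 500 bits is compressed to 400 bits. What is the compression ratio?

Compression ratio = Original / Compressed
= 500 / 400 = 1.25:1


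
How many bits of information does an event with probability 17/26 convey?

Information content I(x) = -log₂(p(x))
I = -log₂(17/26) = -log₂(0.6538)
I = 0.6130 bits


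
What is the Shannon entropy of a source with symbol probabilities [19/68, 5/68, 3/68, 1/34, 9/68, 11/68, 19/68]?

H(X) = -Σ p(x) log₂ p(x)
  -19/68 × log₂(19/68) = 0.5140
  -5/68 × log₂(5/68) = 0.2769
  -3/68 × log₂(3/68) = 0.1986
  -1/34 × log₂(1/34) = 0.1496
  -9/68 × log₂(9/68) = 0.3861
  -11/68 × log₂(11/68) = 0.4251
  -19/68 × log₂(19/68) = 0.5140
H(X) = 2.4644 bits


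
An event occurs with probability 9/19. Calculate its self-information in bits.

Information content I(x) = -log₂(p(x))
I = -log₂(9/19) = -log₂(0.4737)
I = 1.0780 bits


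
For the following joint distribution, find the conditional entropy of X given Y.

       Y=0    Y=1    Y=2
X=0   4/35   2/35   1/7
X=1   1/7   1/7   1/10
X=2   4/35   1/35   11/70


H(X|Y) = Σ_y p(y) H(X|Y=y)
  p(Y=0) = 13/35, H(X|Y=0) = 1.5766
  p(Y=1) = 8/35, H(X|Y=1) = 1.2988
  p(Y=2) = 2/5, H(X|Y=2) = 1.5601
H(X|Y) = 0.3714×1.5766 + 0.2286×1.2988 + 0.4000×1.5601 = 1.5065 bits


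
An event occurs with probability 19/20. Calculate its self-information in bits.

Information content I(x) = -log₂(p(x))
I = -log₂(19/20) = -log₂(0.9500)
I = 0.0740 bits


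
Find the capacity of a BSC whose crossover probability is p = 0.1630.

For BSC with error probability p:
C = 1 - H(p) where H(p) is binary entropy
H(0.1630) = -0.1630 × log₂(0.1630) - 0.8370 × log₂(0.8370)
H(p) = 0.6414
C = 1 - 0.6414 = 0.3586 bits/use


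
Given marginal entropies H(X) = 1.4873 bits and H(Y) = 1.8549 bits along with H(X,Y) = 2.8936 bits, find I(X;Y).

I(X;Y) = H(X) + H(Y) - H(X,Y)
I(X;Y) = 1.4873 + 1.8549 - 2.8936 = 0.4486 bits


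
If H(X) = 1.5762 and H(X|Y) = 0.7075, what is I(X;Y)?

I(X;Y) = H(X) - H(X|Y)
I(X;Y) = 1.5762 - 0.7075 = 0.8687 bits


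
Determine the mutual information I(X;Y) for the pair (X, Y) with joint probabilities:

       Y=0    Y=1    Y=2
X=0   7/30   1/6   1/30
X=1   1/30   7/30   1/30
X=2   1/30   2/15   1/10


H(X) = 1.5524, H(Y) = 1.4356, H(X,Y) = 2.7846
I(X;Y) = H(X) + H(Y) - H(X,Y) = 0.2033 bits


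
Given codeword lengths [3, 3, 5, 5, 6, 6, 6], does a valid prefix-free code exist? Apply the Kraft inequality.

Kraft inequality: Σ 2^(-l_i) ≤ 1 for prefix-free code
Calculating: 2^(-3) + 2^(-3) + 2^(-5) + 2^(-5) + 2^(-6) + 2^(-6) + 2^(-6)
= 0.125 + 0.125 + 0.03125 + 0.03125 + 0.015625 + 0.015625 + 0.015625
= 0.3594
Since 0.3594 ≤ 1, prefix-free code exists


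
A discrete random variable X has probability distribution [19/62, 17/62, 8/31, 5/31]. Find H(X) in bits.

H(X) = -Σ p(x) log₂ p(x)
  -19/62 × log₂(19/62) = 0.5229
  -17/62 × log₂(17/62) = 0.5118
  -8/31 × log₂(8/31) = 0.5043
  -5/31 × log₂(5/31) = 0.4246
H(X) = 1.9636 bits


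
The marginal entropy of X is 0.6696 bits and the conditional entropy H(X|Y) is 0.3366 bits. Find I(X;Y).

I(X;Y) = H(X) - H(X|Y)
I(X;Y) = 0.6696 - 0.3366 = 0.333 bits


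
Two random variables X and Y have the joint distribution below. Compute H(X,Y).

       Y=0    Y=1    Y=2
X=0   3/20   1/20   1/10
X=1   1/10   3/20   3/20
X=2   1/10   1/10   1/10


H(X,Y) = -Σ p(x,y) log₂ p(x,y)
  p(0,0)=3/20: -0.1500 × log₂(0.1500) = 0.4105
  p(0,1)=1/20: -0.0500 × log₂(0.0500) = 0.2161
  p(0,2)=1/10: -0.1000 × log₂(0.1000) = 0.3322
  p(1,0)=1/10: -0.1000 × log₂(0.1000) = 0.3322
  p(1,1)=3/20: -0.1500 × log₂(0.1500) = 0.4105
  p(1,2)=3/20: -0.1500 × log₂(0.1500) = 0.4105
  p(2,0)=1/10: -0.1000 × log₂(0.1000) = 0.3322
  p(2,1)=1/10: -0.1000 × log₂(0.1000) = 0.3322
  p(2,2)=1/10: -0.1000 × log₂(0.1000) = 0.3322
H(X,Y) = 3.1087 bits


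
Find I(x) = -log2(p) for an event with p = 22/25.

Information content I(x) = -log₂(p(x))
I = -log₂(22/25) = -log₂(0.8800)
I = 0.1844 bits


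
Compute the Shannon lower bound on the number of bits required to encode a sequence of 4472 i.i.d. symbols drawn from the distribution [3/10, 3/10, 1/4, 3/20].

Entropy H = 1.9527 bits/symbol
Minimum bits = H × n = 1.9527 × 4472
= 8732.58 bits


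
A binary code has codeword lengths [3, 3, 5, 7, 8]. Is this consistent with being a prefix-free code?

Kraft inequality: Σ 2^(-l_i) ≤ 1 for prefix-free code
Calculating: 2^(-3) + 2^(-3) + 2^(-5) + 2^(-7) + 2^(-8)
= 0.125 + 0.125 + 0.03125 + 0.0078125 + 0.00390625
= 0.2930
Since 0.2930 ≤ 1, prefix-free code exists


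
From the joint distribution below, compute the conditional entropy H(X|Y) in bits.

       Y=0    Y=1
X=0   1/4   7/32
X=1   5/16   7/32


H(X|Y) = Σ_y p(y) H(X|Y=y)
  p(Y=0) = 9/16, H(X|Y=0) = 0.9911
  p(Y=1) = 7/16, H(X|Y=1) = 1.0000
H(X|Y) = 0.5625×0.9911 + 0.4375×1.0000 = 0.9950 bits


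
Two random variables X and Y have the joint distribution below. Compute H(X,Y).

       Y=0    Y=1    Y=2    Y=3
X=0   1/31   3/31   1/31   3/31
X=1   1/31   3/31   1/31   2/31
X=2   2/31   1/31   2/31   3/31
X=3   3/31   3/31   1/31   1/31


H(X,Y) = -Σ p(x,y) log₂ p(x,y)
  p(0,0)=1/31: -0.0323 × log₂(0.0323) = 0.1598
  p(0,1)=3/31: -0.0968 × log₂(0.0968) = 0.3261
  p(0,2)=1/31: -0.0323 × log₂(0.0323) = 0.1598
  p(0,3)=3/31: -0.0968 × log₂(0.0968) = 0.3261
  p(1,0)=1/31: -0.0323 × log₂(0.0323) = 0.1598
  p(1,1)=3/31: -0.0968 × log₂(0.0968) = 0.3261
  p(1,2)=1/31: -0.0323 × log₂(0.0323) = 0.1598
  p(1,3)=2/31: -0.0645 × log₂(0.0645) = 0.2551
  p(2,0)=2/31: -0.0645 × log₂(0.0645) = 0.2551
  p(2,1)=1/31: -0.0323 × log₂(0.0323) = 0.1598
  p(2,2)=2/31: -0.0645 × log₂(0.0645) = 0.2551
  p(2,3)=3/31: -0.0968 × log₂(0.0968) = 0.3261
  p(3,0)=3/31: -0.0968 × log₂(0.0968) = 0.3261
  p(3,1)=3/31: -0.0968 × log₂(0.0968) = 0.3261
  p(3,2)=1/31: -0.0323 × log₂(0.0323) = 0.1598
  p(3,3)=1/31: -0.0323 × log₂(0.0323) = 0.1598
H(X,Y) = 3.8403 bits


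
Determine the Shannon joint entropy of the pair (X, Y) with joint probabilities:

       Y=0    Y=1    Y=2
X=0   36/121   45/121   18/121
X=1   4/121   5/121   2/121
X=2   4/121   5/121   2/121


H(X,Y) = -Σ p(x,y) log₂ p(x,y)
  p(0,0)=36/121: -0.2975 × log₂(0.2975) = 0.5203
  p(0,1)=45/121: -0.3719 × log₂(0.3719) = 0.5307
  p(0,2)=18/121: -0.1488 × log₂(0.1488) = 0.4089
  p(1,0)=4/121: -0.0331 × log₂(0.0331) = 0.1626
  p(1,1)=5/121: -0.0413 × log₂(0.0413) = 0.1900
  p(1,2)=2/121: -0.0165 × log₂(0.0165) = 0.0978
  p(2,0)=4/121: -0.0331 × log₂(0.0331) = 0.1626
  p(2,1)=5/121: -0.0413 × log₂(0.0413) = 0.1900
  p(2,2)=2/121: -0.0165 × log₂(0.0165) = 0.0978
H(X,Y) = 2.3608 bits


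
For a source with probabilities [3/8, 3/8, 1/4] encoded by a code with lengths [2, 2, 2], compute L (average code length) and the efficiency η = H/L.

Average length L = Σ p_i × l_i = 2.0000 bits
Entropy H = 1.5613 bits
Efficiency η = H/L × 100% = 78.06%


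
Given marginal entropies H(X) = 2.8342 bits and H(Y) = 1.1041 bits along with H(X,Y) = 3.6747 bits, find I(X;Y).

I(X;Y) = H(X) + H(Y) - H(X,Y)
I(X;Y) = 2.8342 + 1.1041 - 3.6747 = 0.2636 bits


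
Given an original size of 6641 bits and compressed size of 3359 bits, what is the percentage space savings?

Space savings = (1 - Compressed/Original) × 100%
= (1 - 3359/6641) × 100%
= 49.42%


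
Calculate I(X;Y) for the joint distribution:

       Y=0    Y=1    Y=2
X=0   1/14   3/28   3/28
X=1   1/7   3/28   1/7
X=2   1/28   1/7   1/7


H(X) = 1.5722, H(Y) = 1.5601, H(X,Y) = 3.0836
I(X;Y) = H(X) + H(Y) - H(X,Y) = 0.0487 bits


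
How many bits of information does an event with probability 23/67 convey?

Information content I(x) = -log₂(p(x))
I = -log₂(23/67) = -log₂(0.3433)
I = 1.5425 bits


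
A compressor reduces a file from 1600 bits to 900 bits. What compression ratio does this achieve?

Compression ratio = Original / Compressed
= 1600 / 900 = 1.78:1


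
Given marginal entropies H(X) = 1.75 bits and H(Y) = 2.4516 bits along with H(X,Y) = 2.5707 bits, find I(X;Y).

I(X;Y) = H(X) + H(Y) - H(X,Y)
I(X;Y) = 1.75 + 2.4516 - 2.5707 = 1.6309 bits


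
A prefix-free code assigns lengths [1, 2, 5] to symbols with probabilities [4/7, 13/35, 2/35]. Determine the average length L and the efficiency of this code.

Average length L = Σ p_i × l_i = 1.6000 bits
Entropy H = 1.2280 bits
Efficiency η = H/L × 100% = 76.75%


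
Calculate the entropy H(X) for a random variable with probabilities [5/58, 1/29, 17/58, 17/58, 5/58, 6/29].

H(X) = -Σ p(x) log₂ p(x)
  -5/58 × log₂(5/58) = 0.3048
  -1/29 × log₂(1/29) = 0.1675
  -17/58 × log₂(17/58) = 0.5189
  -17/58 × log₂(17/58) = 0.5189
  -5/58 × log₂(5/58) = 0.3048
  -6/29 × log₂(6/29) = 0.4703
H(X) = 2.2854 bits


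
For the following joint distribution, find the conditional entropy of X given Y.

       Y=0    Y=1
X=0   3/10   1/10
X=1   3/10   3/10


H(X|Y) = Σ_y p(y) H(X|Y=y)
  p(Y=0) = 3/5, H(X|Y=0) = 1.0000
  p(Y=1) = 2/5, H(X|Y=1) = 0.8113
H(X|Y) = 0.6000×1.0000 + 0.4000×0.8113 = 0.9245 bits


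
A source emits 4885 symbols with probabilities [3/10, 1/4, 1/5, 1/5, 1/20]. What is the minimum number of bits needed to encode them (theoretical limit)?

Entropy H = 2.1660 bits/symbol
Minimum bits = H × n = 2.1660 × 4885
= 10580.70 bits


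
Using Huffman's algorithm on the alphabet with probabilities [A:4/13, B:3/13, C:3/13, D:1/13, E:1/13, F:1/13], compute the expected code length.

Huffman tree construction:
Combine smallest probabilities repeatedly
Resulting codes:
  A: 11 (length 2)
  B: 00 (length 2)
  C: 01 (length 2)
  D: 1010 (length 4)
  E: 1011 (length 4)
  F: 100 (length 3)
Average length = Σ p(s) × length(s) = 2.3846 bits


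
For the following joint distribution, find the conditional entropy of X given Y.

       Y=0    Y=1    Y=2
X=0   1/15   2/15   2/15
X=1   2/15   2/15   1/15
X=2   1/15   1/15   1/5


H(X|Y) = Σ_y p(y) H(X|Y=y)
  p(Y=0) = 4/15, H(X|Y=0) = 1.5000
  p(Y=1) = 1/3, H(X|Y=1) = 1.5219
  p(Y=2) = 2/5, H(X|Y=2) = 1.4591
H(X|Y) = 0.2667×1.5000 + 0.3333×1.5219 + 0.4000×1.4591 = 1.4910 bits


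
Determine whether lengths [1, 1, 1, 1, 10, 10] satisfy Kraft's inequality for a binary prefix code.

Kraft inequality: Σ 2^(-l_i) ≤ 1 for prefix-free code
Calculating: 2^(-1) + 2^(-1) + 2^(-1) + 2^(-1) + 2^(-10) + 2^(-10)
= 0.5 + 0.5 + 0.5 + 0.5 + 0.0009765625 + 0.0009765625
= 2.0020
Since 2.0020 > 1, prefix-free code does not exist


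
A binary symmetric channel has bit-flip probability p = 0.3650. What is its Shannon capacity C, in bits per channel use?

For BSC with error probability p:
C = 1 - H(p) where H(p) is binary entropy
H(0.3650) = -0.3650 × log₂(0.3650) - 0.6350 × log₂(0.6350)
H(p) = 0.9468
C = 1 - 0.9468 = 0.0532 bits/use


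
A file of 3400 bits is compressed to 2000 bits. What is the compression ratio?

Compression ratio = Original / Compressed
= 3400 / 2000 = 1.70:1


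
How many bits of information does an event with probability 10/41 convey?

Information content I(x) = -log₂(p(x))
I = -log₂(10/41) = -log₂(0.2439)
I = 2.0356 bits


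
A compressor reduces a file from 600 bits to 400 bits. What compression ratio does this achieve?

Compression ratio = Original / Compressed
= 600 / 400 = 1.50:1


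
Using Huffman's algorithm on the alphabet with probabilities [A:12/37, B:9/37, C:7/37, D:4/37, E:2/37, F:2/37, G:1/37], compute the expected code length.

Huffman tree construction:
Combine smallest probabilities repeatedly
Resulting codes:
  A: 11 (length 2)
  B: 01 (length 2)
  C: 00 (length 2)
  D: 100 (length 3)
  E: 10111 (length 5)
  F: 1010 (length 4)
  G: 10110 (length 5)
Average length = Σ p(s) × length(s) = 2.4595 bits


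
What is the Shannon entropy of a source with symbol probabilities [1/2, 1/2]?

H(X) = -Σ p(x) log₂ p(x)
  -1/2 × log₂(1/2) = 0.5000
  -1/2 × log₂(1/2) = 0.5000
H(X) = 1.0000 bits


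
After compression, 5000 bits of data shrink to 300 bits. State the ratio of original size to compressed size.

Compression ratio = Original / Compressed
= 5000 / 300 = 16.67:1


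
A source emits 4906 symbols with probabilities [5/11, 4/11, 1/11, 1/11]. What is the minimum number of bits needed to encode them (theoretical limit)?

Entropy H = 1.6767 bits/symbol
Minimum bits = H × n = 1.6767 × 4906
= 8226.07 bits


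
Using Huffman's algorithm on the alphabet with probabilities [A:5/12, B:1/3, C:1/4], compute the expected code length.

Huffman tree construction:
Combine smallest probabilities repeatedly
Resulting codes:
  A: 0 (length 1)
  B: 11 (length 2)
  C: 10 (length 2)
Average length = Σ p(s) × length(s) = 1.5833 bits


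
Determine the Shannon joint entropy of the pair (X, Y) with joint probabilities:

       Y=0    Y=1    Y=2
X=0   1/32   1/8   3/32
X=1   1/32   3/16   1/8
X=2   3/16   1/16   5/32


H(X,Y) = -Σ p(x,y) log₂ p(x,y)
  p(0,0)=1/32: -0.0312 × log₂(0.0312) = 0.1562
  p(0,1)=1/8: -0.1250 × log₂(0.1250) = 0.3750
  p(0,2)=3/32: -0.0938 × log₂(0.0938) = 0.3202
  p(1,0)=1/32: -0.0312 × log₂(0.0312) = 0.1562
  p(1,1)=3/16: -0.1875 × log₂(0.1875) = 0.4528
  p(1,2)=1/8: -0.1250 × log₂(0.1250) = 0.3750
  p(2,0)=3/16: -0.1875 × log₂(0.1875) = 0.4528
  p(2,1)=1/16: -0.0625 × log₂(0.0625) = 0.2500
  p(2,2)=5/32: -0.1562 × log₂(0.1562) = 0.4184
H(X,Y) = 2.9567 bits


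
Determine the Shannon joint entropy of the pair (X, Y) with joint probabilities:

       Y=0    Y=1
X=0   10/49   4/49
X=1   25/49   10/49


H(X,Y) = -Σ p(x,y) log₂ p(x,y)
  p(0,0)=10/49: -0.2041 × log₂(0.2041) = 0.4679
  p(0,1)=4/49: -0.0816 × log₂(0.0816) = 0.2951
  p(1,0)=25/49: -0.5102 × log₂(0.5102) = 0.4953
  p(1,1)=10/49: -0.2041 × log₂(0.2041) = 0.4679
H(X,Y) = 1.7262 bits


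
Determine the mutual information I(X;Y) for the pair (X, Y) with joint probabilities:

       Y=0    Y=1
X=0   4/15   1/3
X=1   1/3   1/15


H(X) = 0.9710, H(Y) = 0.9710, H(X,Y) = 1.8256
I(X;Y) = H(X) + H(Y) - H(X,Y) = 0.1163 bits


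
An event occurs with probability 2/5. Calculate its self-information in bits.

Information content I(x) = -log₂(p(x))
I = -log₂(2/5) = -log₂(0.4000)
I = 1.3219 bits


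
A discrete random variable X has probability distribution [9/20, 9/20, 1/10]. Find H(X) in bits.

H(X) = -Σ p(x) log₂ p(x)
  -9/20 × log₂(9/20) = 0.5184
  -9/20 × log₂(9/20) = 0.5184
  -1/10 × log₂(1/10) = 0.3322
H(X) = 1.3690 bits


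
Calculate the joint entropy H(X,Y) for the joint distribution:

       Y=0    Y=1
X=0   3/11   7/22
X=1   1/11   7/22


H(X,Y) = -Σ p(x,y) log₂ p(x,y)
  p(0,0)=3/11: -0.2727 × log₂(0.2727) = 0.5112
  p(0,1)=7/22: -0.3182 × log₂(0.3182) = 0.5257
  p(1,0)=1/11: -0.0909 × log₂(0.0909) = 0.3145
  p(1,1)=7/22: -0.3182 × log₂(0.3182) = 0.5257
H(X,Y) = 1.8770 bits


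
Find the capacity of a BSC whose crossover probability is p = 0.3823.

For BSC with error probability p:
C = 1 - H(p) where H(p) is binary entropy
H(0.3823) = -0.3823 × log₂(0.3823) - 0.6177 × log₂(0.6177)
H(p) = 0.9597
C = 1 - 0.9597 = 0.0403 bits/use


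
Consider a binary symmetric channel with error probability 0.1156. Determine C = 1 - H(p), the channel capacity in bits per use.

For BSC with error probability p:
C = 1 - H(p) where H(p) is binary entropy
H(0.1156) = -0.1156 × log₂(0.1156) - 0.8844 × log₂(0.8844)
H(p) = 0.5166
C = 1 - 0.5166 = 0.4834 bits/use


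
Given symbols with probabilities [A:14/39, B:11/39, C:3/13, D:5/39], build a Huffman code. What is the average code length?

Huffman tree construction:
Combine smallest probabilities repeatedly
Resulting codes:
  A: 11 (length 2)
  B: 10 (length 2)
  C: 01 (length 2)
  D: 00 (length 2)
Average length = Σ p(s) × length(s) = 2.0000 bits


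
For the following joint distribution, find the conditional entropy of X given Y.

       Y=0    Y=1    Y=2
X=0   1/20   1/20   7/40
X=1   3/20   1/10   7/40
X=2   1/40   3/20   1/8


H(X|Y) = Σ_y p(y) H(X|Y=y)
  p(Y=0) = 9/40, H(X|Y=0) = 1.2244
  p(Y=1) = 3/10, H(X|Y=1) = 1.4591
  p(Y=2) = 19/40, H(X|Y=2) = 1.5683
H(X|Y) = 0.2250×1.2244 + 0.3000×1.4591 + 0.4750×1.5683 = 1.4582 bits


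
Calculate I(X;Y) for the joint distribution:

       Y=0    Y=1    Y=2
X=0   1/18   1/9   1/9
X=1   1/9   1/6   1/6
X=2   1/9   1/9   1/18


H(X) = 1.5466, H(Y) = 1.5715, H(X,Y) = 3.0860
I(X;Y) = H(X) + H(Y) - H(X,Y) = 0.0321 bits


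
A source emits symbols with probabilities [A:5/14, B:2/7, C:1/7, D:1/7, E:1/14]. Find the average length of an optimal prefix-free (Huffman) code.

Huffman tree construction:
Combine smallest probabilities repeatedly
Resulting codes:
  A: 11 (length 2)
  B: 10 (length 2)
  C: 011 (length 3)
  D: 00 (length 2)
  E: 010 (length 3)
Average length = Σ p(s) × length(s) = 2.2143 bits


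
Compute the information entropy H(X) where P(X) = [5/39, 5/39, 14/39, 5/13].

H(X) = -Σ p(x) log₂ p(x)
  -5/39 × log₂(5/39) = 0.3799
  -5/39 × log₂(5/39) = 0.3799
  -14/39 × log₂(14/39) = 0.5306
  -5/13 × log₂(5/13) = 0.5302
H(X) = 1.8206 bits


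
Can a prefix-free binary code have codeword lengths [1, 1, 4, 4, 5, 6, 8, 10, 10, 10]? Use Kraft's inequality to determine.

Kraft inequality: Σ 2^(-l_i) ≤ 1 for prefix-free code
Calculating: 2^(-1) + 2^(-1) + 2^(-4) + 2^(-4) + 2^(-5) + 2^(-6) + 2^(-8) + 2^(-10) + 2^(-10) + 2^(-10)
= 0.5 + 0.5 + 0.0625 + 0.0625 + 0.03125 + 0.015625 + 0.00390625 + 0.0009765625 + 0.0009765625 + 0.0009765625
= 1.1787
Since 1.1787 > 1, prefix-free code does not exist


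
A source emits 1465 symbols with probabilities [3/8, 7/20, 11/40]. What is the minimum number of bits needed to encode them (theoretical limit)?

Entropy H = 1.5729 bits/symbol
Minimum bits = H × n = 1.5729 × 1465
= 2304.34 bits


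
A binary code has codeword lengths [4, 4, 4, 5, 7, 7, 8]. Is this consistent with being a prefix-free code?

Kraft inequality: Σ 2^(-l_i) ≤ 1 for prefix-free code
Calculating: 2^(-4) + 2^(-4) + 2^(-4) + 2^(-5) + 2^(-7) + 2^(-7) + 2^(-8)
= 0.0625 + 0.0625 + 0.0625 + 0.03125 + 0.0078125 + 0.0078125 + 0.00390625
= 0.2383
Since 0.2383 ≤ 1, prefix-free code exists


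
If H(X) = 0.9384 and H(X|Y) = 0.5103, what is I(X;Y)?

I(X;Y) = H(X) - H(X|Y)
I(X;Y) = 0.9384 - 0.5103 = 0.4281 bits


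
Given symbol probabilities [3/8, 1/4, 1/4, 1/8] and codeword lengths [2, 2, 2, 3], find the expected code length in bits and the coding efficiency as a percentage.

Average length L = Σ p_i × l_i = 2.1250 bits
Entropy H = 1.9056 bits
Efficiency η = H/L × 100% = 89.68%


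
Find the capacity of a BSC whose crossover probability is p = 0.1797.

For BSC with error probability p:
C = 1 - H(p) where H(p) is binary entropy
H(0.1797) = -0.1797 × log₂(0.1797) - 0.8203 × log₂(0.8203)
H(p) = 0.6794
C = 1 - 0.6794 = 0.3206 bits/use
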